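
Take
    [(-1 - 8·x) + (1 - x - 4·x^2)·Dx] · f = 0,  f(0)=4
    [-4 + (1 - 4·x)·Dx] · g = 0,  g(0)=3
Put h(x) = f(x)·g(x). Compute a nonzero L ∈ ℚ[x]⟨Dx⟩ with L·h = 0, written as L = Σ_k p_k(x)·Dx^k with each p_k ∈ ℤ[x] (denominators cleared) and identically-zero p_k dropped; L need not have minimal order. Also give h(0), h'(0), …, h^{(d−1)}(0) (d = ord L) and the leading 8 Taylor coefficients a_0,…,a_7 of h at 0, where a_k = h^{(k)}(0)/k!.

f: a_k = 4, 4, 20, 36, 116, 260, 724, 1764, …
g: a_k = 3, 12, 48, 192, 768, 3072, 12288, 49152, …
h₀=f·g: eliminate ⇒ L₀, order ≤ 1·1.
L = (-5 + 48·x^2) + (1 - 5·x + 16·x^3)·Dx  (order 1).
h: a_k = 12, 60, 300, 1308, 5580, 23100, 94572, 383580, …
ICs: h(0) = 12.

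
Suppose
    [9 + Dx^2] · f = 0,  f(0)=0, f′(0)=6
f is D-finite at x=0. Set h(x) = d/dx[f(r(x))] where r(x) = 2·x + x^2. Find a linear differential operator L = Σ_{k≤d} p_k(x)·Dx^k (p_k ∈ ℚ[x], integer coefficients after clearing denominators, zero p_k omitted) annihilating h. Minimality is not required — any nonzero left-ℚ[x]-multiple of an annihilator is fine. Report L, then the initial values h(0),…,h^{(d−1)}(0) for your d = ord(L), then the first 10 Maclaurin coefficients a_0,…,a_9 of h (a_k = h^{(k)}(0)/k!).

L = (39 + 144·x + 216·x^2 + 144·x^3 + 36·x^4) + (-3 - 3·x)·Dx + (1 + 2·x + x^2)·Dx^2  (order 2).
h: a_k = 12, 12, -216, -432, 378, 1890, 7452/5, -9072/5, -306909/70, -32481/14, …
ICs: h(0) = 12, h′(0) = 12.

f: a_k = 0, 6, 0, -9, 0, 81/20, 0, -243/280, 0, 243/2240, …
f∘r: x↦r, Dx↦Dx/r' in L_f ⇒ L₀.
h=h₀': d/dx-closure on L₀ ⇒ L.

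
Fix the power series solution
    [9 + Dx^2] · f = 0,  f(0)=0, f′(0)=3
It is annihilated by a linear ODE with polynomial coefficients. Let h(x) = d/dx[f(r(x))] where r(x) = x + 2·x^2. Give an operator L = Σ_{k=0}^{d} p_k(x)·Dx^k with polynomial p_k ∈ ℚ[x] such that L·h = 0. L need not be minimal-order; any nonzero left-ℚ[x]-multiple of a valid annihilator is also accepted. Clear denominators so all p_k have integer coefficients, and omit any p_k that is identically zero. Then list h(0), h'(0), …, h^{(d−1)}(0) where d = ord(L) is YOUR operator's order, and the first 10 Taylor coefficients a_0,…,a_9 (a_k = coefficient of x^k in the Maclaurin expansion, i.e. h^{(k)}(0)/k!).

f: a_k = 0, 3, 0, -9/2, 0, 81/40, 0, -243/560, 0, 243/4480, …
Change of var in L_f (x↦r) gives L₀.
h=h₀': d/dx-closure on L₀ ⇒ L.
L = (57 + 144·x + 864·x^2 + 2304·x^3 + 2304·x^4) + (-12 - 48·x)·Dx + (1 + 8·x + 16·x^2)·Dx^2  (order 2).
h: a_k = 3, 12, -27/2, -108, -2079/8, -189/2, 45117/80, 6237/5, 5064363/4480, -124821/224, …
ICs: h(0) = 3, h′(0) = 12.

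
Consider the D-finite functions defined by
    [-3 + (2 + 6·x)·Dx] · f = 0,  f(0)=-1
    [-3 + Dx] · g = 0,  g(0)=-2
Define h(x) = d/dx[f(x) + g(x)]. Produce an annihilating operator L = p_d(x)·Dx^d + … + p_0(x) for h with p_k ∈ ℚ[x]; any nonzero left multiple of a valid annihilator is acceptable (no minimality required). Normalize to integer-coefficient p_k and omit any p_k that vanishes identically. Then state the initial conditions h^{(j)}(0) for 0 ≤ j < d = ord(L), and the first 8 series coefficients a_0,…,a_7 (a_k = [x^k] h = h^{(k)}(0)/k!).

f: a_k = -1, -3/2, 9/8, -27/16, 405/128, -1701/256, 15309/1024, -72171/2048, …
g: a_k = -2, -6, -9, -9, -27/4, -81/20, -81/40, -243/280, …
f+g: L₀ = lclm(L_f,L_g), ord ≤ 1+1.
Derive L from L₀ (diff closure).
L = (-15 - 18·x) + (-1 - 24·x - 36·x^2)·Dx + (2 + 10·x + 12·x^2)·Dx^2  (order 2).
h: a_k = -15/2, -63/4, -513/16, -459/32, -13689/256, 198531/2560, -2588193/10240, 98140167/143360, …
ICs: h(0) = -15/2, h′(0) = -63/4.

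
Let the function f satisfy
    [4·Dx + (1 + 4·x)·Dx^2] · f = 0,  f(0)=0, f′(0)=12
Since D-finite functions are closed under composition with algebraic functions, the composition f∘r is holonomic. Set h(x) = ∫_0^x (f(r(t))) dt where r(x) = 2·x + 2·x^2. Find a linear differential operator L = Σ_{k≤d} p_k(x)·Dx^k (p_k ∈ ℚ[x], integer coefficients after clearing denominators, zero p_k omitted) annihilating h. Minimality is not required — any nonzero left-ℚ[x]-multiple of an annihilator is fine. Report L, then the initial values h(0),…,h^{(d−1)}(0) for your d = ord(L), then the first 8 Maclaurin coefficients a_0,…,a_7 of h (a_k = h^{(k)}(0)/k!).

f: a_k = 0, 12, -24, 64, -192, 3072/5, -2048, 49152/7, …
f∘r: x↦r, Dx↦Dx/r' in L_f ⇒ L₀.
Integrate: L := L₀·Dx.
L = (6 + 16·x + 16·x^2)·Dx^2 + (1 + 10·x + 24·x^2 + 16·x^3)·Dx^3  (order 3).
h: a_k = 0, 0, 12, -24, 80, -1632/5, 7424/5, -50688/7, …
ICs: h(0) = 0, h′(0) = 0, h′′(0) = 24.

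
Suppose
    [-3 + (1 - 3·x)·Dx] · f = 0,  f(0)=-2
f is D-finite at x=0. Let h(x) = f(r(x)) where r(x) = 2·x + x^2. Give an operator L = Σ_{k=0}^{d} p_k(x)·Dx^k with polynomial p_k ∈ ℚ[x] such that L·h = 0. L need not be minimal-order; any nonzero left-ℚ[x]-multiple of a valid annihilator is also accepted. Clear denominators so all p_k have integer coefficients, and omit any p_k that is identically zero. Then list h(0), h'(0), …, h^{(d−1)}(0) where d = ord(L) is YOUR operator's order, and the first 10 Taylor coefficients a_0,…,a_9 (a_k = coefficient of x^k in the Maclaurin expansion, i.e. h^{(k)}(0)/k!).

L = (6 + 6·x) + (-1 + 6·x + 3·x^2)·Dx  (order 1).
h: a_k = -2, -12, -78, -504, -3258, -21060, -136134, -879984, -5688306, -36769788, …
ICs: h(0) = -2.

f: a_k = -2, -6, -18, -54, -162, -486, -1458, -4374, -13122, -39366, …
Substitute x→r, Dx→(1/r')Dx; clear ⇒ L₀.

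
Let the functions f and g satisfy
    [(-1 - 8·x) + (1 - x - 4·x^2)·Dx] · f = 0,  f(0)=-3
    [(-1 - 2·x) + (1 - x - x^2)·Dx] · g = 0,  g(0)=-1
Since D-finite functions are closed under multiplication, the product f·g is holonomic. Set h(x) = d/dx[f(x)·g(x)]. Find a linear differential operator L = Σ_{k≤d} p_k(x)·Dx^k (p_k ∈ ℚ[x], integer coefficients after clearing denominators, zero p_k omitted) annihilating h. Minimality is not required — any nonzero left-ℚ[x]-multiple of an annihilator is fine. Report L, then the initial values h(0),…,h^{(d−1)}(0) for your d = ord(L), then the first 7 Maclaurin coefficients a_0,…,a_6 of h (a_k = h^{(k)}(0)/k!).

f: a_k = -3, -3, -15, -27, -87, -195, -543, …
g: a_k = -1, -1, -2, -3, -5, -8, -13, …
L₀ := L_f ⊗_s L_g (sym. prod.), ord ≤ 1.
Derive L from L₀ (diff closure).
L = (16 + 18·x - 12·x^2 - 352·x^3 + 12·x^4 + 600·x^5 + 320·x^6) + (-2 - 4·x + 39·x^2 + 8·x^3 - 140·x^4 - 21·x^5 + 140·x^6 + 64·x^7)·Dx  (order 1).
h: a_k = 6, 48, 171, 672, 2100, 6786, 20118, …
ICs: h(0) = 6.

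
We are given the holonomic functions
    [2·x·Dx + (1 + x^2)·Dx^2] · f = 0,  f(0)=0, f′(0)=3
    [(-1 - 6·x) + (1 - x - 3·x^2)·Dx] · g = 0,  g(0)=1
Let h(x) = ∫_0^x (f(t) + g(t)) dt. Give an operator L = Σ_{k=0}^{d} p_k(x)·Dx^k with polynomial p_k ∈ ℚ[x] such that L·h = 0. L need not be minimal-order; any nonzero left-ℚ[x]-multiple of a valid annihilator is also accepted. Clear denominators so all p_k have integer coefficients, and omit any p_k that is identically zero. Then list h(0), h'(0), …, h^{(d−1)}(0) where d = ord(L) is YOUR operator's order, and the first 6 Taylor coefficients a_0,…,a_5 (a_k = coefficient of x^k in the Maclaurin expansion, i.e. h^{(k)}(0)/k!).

L = (8 - 32·x - 300·x^2 - 504·x^3 - 1134·x^4 - 162·x^6)·Dx^2 + (-22 - 148·x - 184·x^2 - 576·x^3 - 441·x^4 - 918·x^5 - 27·x^6 - 162·x^7)·Dx^3 + (4 + 6·x + 18·x^2 - 60·x^3 - 85·x^4 - 75·x^5 - 126·x^6 - 9·x^7 - 27·x^8)·Dx^4  (order 4).
h: a_k = 0, 1, 2, 4/3, 3/2, 19/5, …
ICs: h(0) = 0, h′(0) = 1, h′′(0) = 4, h′′′(0) = 8.

f: a_k = 0, 3, 0, -1, 0, 3/5, …
g: a_k = 1, 1, 4, 7, 19, 40, …
L₀ := lclm(L_f,L_g); ord L₀ ≤ 2+1.
Integrate: L := L₀·Dx.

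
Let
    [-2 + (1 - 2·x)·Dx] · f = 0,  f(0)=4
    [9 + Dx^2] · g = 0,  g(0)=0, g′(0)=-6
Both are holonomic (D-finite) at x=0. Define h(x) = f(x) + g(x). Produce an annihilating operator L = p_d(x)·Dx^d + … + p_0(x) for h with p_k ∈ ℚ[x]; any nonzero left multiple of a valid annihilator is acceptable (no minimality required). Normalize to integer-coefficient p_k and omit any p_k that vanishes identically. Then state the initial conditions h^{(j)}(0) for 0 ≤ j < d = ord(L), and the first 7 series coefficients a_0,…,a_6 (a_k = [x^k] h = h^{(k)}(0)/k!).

L = (594 - 648·x + 648·x^2) + (-153 + 630·x - 972·x^2 + 648·x^3)·Dx + (66 - 72·x + 72·x^2)·Dx^2 + (-17 + 70·x - 108·x^2 + 72·x^3)·Dx^3  (order 3).
h: a_k = 4, 2, 16, 41, 64, 2479/20, 256, …
ICs: h(0) = 4, h′(0) = 2, h′′(0) = 32.

f: a_k = 4, 8, 16, 32, 64, 128, 256, …
g: a_k = 0, -6, 0, 9, 0, -81/20, 0, …
Weyl lclm of L_f,L_g ⇒ L₀ (ord ≤ 3).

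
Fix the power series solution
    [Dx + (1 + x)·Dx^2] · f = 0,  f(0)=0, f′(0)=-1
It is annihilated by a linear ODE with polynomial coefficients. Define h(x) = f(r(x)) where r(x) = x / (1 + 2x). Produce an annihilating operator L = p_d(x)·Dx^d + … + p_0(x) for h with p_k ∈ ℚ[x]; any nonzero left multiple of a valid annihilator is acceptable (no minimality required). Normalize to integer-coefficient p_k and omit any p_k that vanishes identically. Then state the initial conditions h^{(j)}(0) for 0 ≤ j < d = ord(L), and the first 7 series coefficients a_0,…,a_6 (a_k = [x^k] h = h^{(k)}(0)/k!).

L = (5 + 12·x)·Dx + (1 + 5·x + 6·x^2)·Dx^2  (order 2).
h: a_k = 0, -1, 5/2, -19/3, 65/4, -211/5, 665/6, …
ICs: h(0) = 0, h′(0) = -1.

f: a_k = 0, -1, 1/2, -1/3, 1/4, -1/5, 1/6, …
f∘r: x↦r, Dx↦Dx/r' in L_f ⇒ L₀.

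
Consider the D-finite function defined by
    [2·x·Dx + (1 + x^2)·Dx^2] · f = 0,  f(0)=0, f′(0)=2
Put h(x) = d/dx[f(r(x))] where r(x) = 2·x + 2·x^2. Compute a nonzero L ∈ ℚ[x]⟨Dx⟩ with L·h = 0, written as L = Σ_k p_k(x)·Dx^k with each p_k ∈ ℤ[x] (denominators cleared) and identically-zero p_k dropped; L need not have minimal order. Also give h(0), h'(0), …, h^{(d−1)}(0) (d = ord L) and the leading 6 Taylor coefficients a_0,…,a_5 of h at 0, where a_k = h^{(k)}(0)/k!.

L = (-2 + 8·x + 32·x^2 + 48·x^3 + 24·x^4) + (1 + 2·x + 4·x^2 + 16·x^3 + 20·x^4 + 8·x^5)·Dx  (order 1).
h: a_k = 4, 8, -16, -64, -16, 352, …
ICs: h(0) = 4.

f: a_k = 0, 2, 0, -2/3, 0, 2/5, …
Substitute x→r, Dx→(1/r')Dx; clear ⇒ L₀.
h=h₀': d/dx-closure on L₀ ⇒ L.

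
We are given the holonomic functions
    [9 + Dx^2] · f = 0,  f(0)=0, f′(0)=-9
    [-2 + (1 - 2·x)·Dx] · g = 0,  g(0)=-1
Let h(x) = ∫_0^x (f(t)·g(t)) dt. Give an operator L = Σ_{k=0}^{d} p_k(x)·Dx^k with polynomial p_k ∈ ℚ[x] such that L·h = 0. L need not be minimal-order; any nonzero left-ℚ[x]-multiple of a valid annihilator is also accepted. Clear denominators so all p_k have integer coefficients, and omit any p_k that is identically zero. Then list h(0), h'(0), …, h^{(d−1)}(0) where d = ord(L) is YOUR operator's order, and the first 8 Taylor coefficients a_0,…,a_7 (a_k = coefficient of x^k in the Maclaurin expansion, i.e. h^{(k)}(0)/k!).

L = (-9 + 18·x)·Dx + 4·Dx^2 + (-1 + 2·x)·Dx^3  (order 3).
h: a_k = 0, 0, 9/2, 6, 45/8, 9, 1281/80, 549/20, …
ICs: h(0) = 0, h′(0) = 0, h′′(0) = 9.

f: a_k = 0, -9, 0, 27/2, 0, -243/40, 0, 729/560, …
g: a_k = -1, -2, -4, -8, -16, -32, -64, -128, …
Sym-product of L_f,L_g gives L₀ (≤ ord 2).
∫: right-multiply L₀ by Dx.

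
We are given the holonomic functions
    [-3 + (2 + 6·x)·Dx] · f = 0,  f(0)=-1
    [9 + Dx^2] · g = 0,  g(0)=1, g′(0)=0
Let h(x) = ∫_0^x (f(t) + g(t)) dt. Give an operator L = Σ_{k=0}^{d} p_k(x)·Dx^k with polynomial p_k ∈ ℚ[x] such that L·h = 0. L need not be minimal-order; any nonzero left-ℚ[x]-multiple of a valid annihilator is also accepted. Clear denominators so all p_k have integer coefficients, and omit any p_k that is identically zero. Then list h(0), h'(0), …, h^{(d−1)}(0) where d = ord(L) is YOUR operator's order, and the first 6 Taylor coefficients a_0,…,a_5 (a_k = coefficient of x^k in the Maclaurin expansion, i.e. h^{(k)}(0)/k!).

f: a_k = -1, -3/2, 9/8, -27/16, 405/128, -1701/256, …
g: a_k = 1, 0, -9/2, 0, 27/8, 0, …
Weyl lclm of L_f,L_g ⇒ L₀ (ord ≤ 3).
∫: right-multiply L₀ by Dx.
L = (-63 - 216·x - 324·x^2)·Dx + (18 + 198·x + 648·x^2 + 648·x^3)·Dx^2 + (-7 - 24·x - 36·x^2)·Dx^3 + (2 + 22·x + 72·x^2 + 72·x^3)·Dx^4  (order 4).
h: a_k = 0, 0, -3/4, -9/8, -27/64, 837/640, …
ICs: h(0) = 0, h′(0) = 0, h′′(0) = -3/2, h′′′(0) = -27/4.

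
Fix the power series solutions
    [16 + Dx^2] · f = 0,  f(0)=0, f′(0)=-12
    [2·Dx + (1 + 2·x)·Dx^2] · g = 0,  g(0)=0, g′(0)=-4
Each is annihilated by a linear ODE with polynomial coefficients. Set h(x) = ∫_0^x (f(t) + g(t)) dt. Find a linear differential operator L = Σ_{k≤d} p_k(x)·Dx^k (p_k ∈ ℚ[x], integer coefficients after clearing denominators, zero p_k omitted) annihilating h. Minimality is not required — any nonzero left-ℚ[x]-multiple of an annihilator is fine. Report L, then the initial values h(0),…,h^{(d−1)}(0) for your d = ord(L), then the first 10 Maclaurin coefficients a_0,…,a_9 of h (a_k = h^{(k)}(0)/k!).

f: a_k = 0, -12, 0, 32, 0, -128/5, 0, 1024/105, 0, -2048/945, …
g: a_k = 0, -4, 4, -16/3, 8, -64/5, 64/3, -256/7, 64, -1024/9, …
f+g: L₀ = lclm(L_f,L_g), ord ≤ 2+2.
Integrate: L := L₀·Dx.
L = (160 + 256·x + 256·x^2)·Dx^2 + (48 + 224·x + 384·x^2 + 256·x^3)·Dx^3 + (10 + 16·x + 16·x^2)·Dx^4 + (3 + 14·x + 24·x^2 + 16·x^3)·Dx^5  (order 5).
h: a_k = 0, 0, -8, 4/3, 20/3, 8/5, -32/5, 64/21, -352/105, 64/9, …
ICs: h(0) = 0, h′(0) = 0, h′′(0) = -16, h′′′(0) = 8, h′′′′(0) = 160.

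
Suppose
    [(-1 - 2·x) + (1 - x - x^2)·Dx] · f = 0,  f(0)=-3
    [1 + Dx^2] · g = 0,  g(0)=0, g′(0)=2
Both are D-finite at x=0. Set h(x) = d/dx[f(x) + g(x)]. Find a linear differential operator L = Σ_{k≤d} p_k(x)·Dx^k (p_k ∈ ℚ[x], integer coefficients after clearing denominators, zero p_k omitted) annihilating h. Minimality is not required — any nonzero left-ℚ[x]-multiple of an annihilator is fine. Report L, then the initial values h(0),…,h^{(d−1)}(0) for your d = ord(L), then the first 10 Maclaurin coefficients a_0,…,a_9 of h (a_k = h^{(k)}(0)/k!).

f: a_k = -3, -3, -6, -9, -15, -24, -39, -63, -102, -165, …
g: a_k = 0, 2, 0, -1/3, 0, 1/60, 0, -1/2520, 0, 1/181440, …
h₀=f+g: left-lcm gives L₀, ord ≤ 3.
h=h₀': d/dx-closure on L₀ ⇒ L.
L = (124 + 358·x + 470·x^2 + 230·x^3 + 130·x^4 + 18·x^5 + 6·x^6) + (-19 - 29·x + 36·x^2 + 55·x^3 + 50·x^4 + 27·x^5 + 7·x^6 + 2·x^7)·Dx + (124 + 358·x + 470·x^2 + 230·x^3 + 130·x^4 + 18·x^5 + 6·x^6)·Dx^2 + (-19 - 29·x + 36·x^2 + 55·x^3 + 50·x^4 + 27·x^5 + 7·x^6 + 2·x^7)·Dx^3  (order 3).
h: a_k = -1, -12, -28, -60, -1439/12, -234, -158761/360, -816, -29937599/20160, -2670, …
ICs: h(0) = -1, h′(0) = -12, h′′(0) = -56.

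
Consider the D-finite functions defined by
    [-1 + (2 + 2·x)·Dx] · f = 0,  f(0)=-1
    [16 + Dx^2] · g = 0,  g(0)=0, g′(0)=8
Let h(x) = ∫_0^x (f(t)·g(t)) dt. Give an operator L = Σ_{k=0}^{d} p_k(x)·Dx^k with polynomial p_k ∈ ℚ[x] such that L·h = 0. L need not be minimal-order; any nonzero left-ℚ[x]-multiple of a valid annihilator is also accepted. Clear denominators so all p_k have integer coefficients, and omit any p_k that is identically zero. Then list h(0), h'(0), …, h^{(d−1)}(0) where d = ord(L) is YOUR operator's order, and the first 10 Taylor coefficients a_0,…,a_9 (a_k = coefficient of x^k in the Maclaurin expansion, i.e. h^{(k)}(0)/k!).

L = (67 + 128·x + 64·x^2)·Dx + (-4 - 4·x)·Dx^2 + (4 + 8·x + 4·x^2)·Dx^3  (order 3).
h: a_k = 0, 0, -4, -4/3, 67/12, 61/30, -4661/1440, -1187/1120, 64235/64512, 212773/725760, …
ICs: h(0) = 0, h′(0) = 0, h′′(0) = -8.

f: a_k = -1, -1/2, 1/8, -1/16, 5/128, -7/256, 21/1024, -33/2048, 429/32768, -715/65536, …
g: a_k = 0, 8, 0, -64/3, 0, 256/15, 0, -2048/315, 0, 4096/2835, …
h₀=f·g: eliminate ⇒ L₀, order ≤ 1·2.
Integrate: L := L₀·Dx.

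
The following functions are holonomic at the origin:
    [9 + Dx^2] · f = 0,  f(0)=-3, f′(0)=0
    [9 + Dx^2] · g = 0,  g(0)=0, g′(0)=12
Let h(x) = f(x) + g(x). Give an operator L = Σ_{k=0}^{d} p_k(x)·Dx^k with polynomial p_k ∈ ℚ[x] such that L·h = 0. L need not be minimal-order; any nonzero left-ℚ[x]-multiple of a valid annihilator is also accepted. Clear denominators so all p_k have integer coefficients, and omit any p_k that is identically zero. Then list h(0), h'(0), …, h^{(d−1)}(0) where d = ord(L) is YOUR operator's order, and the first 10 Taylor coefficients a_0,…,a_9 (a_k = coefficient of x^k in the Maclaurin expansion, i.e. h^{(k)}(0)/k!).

f: a_k = -3, 0, 27/2, 0, -81/8, 0, 243/80, 0, -2187/4480, 0, …
g: a_k = 0, 12, 0, -18, 0, 81/10, 0, -243/140, 0, 243/1120, …
L₀ := lclm(L_f,L_g); ord L₀ ≤ 2+2.
L = 9 + Dx^2  (order 2).
h: a_k = -3, 12, 27/2, -18, -81/8, 81/10, 243/80, -243/140, -2187/4480, 243/1120, …
ICs: h(0) = -3, h′(0) = 12.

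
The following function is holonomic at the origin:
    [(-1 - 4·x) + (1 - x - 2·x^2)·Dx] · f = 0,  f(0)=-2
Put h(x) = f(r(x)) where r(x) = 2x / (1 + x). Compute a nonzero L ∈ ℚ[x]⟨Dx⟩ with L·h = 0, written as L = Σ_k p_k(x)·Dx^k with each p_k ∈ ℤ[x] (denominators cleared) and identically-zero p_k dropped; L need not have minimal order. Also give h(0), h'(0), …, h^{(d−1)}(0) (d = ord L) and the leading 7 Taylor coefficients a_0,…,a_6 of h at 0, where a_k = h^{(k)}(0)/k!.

L = (2 + 18·x) + (-1 - x + 9·x^2 + 9·x^3)·Dx  (order 1).
h: a_k = -2, -4, -20, -36, -180, -324, -1620, …
ICs: h(0) = -2.

f: a_k = -2, -2, -6, -10, -22, -42, -86, …
Change of var in L_f (x↦r) gives L₀.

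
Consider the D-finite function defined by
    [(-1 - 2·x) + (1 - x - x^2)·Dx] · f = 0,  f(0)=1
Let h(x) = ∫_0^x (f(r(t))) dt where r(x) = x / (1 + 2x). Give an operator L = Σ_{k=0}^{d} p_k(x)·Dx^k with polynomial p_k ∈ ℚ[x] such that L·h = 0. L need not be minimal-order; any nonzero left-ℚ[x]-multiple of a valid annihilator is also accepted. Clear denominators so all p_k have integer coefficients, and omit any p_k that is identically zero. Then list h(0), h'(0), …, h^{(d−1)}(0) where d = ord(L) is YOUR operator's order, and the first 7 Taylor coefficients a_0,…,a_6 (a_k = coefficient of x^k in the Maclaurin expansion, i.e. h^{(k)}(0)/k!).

L = (-1 - 4·x)·Dx + (1 + 5·x + 7·x^2 + 2·x^3)·Dx^2  (order 2).
h: a_k = 0, 1, 1/2, 0, -1/4, 3/5, -4/3, …
ICs: h(0) = 0, h′(0) = 1.

f: a_k = 1, 1, 2, 3, 5, 8, 13, …
Change of var in L_f (x↦r) gives L₀.
h=∫h₀ ⇒ L = L₀·Dx.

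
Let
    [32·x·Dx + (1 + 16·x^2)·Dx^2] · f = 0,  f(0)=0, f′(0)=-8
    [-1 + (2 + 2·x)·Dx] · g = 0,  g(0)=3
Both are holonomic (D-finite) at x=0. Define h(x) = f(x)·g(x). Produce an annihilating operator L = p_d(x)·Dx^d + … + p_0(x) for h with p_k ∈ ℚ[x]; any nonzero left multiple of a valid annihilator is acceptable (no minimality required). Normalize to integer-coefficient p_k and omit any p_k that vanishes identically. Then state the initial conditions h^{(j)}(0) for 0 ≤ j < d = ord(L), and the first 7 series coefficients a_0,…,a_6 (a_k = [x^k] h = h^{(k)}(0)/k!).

f: a_k = 0, -8, 0, 128/3, 0, -2048/5, 0, …
g: a_k = 3, 3/2, -3/8, 3/16, -15/128, 21/256, -63/1024, …
Sym-product of L_f,L_g gives L₀ (≤ ord 2).
L = (3 - 64·x - 16·x^2) + (-4 + 124·x + 192·x^2 + 64·x^3)·Dx + (4 + 8·x + 68·x^2 + 128·x^3 + 64·x^4)·Dx^2  (order 2).
h: a_k = 0, -24, -12, 131, 125/2, -99509/80, -97129/160, …
ICs: h(0) = 0, h′(0) = -24.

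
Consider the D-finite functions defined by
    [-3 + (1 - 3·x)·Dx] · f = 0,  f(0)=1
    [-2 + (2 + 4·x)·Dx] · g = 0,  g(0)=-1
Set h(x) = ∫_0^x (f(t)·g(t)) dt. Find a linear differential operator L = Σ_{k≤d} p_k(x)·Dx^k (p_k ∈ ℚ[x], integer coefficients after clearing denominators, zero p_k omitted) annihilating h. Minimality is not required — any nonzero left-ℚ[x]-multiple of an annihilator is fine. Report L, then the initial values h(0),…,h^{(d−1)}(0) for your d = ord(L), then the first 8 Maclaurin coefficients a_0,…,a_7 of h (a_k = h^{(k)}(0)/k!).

L = (4 + 3·x)·Dx + (-1 + x + 6·x^2)·Dx^2  (order 2).
h: a_k = 0, -1, -2, -23/6, -35/4, -167/8, -157/3, -15051/112, …
ICs: h(0) = 0, h′(0) = -1.

f: a_k = 1, 3, 9, 27, 81, 243, 729, 2187, …
g: a_k = -1, -1, 1/2, -1/2, 5/8, -7/8, 21/16, -33/16, …
Sym-product of L_f,L_g gives L₀ (≤ ord 1).
h=∫h₀ ⇒ L = L₀·Dx.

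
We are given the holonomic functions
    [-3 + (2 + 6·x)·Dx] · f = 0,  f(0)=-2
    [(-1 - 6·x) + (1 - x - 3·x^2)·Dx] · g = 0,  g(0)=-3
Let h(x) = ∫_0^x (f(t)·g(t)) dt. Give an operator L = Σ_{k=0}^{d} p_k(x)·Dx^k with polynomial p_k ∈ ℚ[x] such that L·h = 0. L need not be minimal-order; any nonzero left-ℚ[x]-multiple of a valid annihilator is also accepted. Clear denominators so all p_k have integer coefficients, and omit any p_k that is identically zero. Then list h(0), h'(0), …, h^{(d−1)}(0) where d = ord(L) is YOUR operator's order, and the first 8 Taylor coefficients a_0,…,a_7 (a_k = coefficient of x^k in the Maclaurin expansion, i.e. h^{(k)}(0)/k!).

L = (5 + 15·x + 27·x^2)·Dx + (-2 - 4·x + 12·x^2 + 18·x^3)·Dx^2  (order 2).
h: a_k = 0, 6, 15/2, 35/4, 651/32, 9033/320, 18139/256, 388533/3584, …
ICs: h(0) = 0, h′(0) = 6.

f: a_k = -2, -3, 9/4, -27/8, 405/64, -1701/128, 15309/512, -72171/1024, …
g: a_k = -3, -3, -12, -21, -57, -120, -291, -651, …
f·g: L₀ = L_f ⊗_s L_g, ord ≤ 1·1.
h=∫h₀ ⇒ L = L₀·Dx.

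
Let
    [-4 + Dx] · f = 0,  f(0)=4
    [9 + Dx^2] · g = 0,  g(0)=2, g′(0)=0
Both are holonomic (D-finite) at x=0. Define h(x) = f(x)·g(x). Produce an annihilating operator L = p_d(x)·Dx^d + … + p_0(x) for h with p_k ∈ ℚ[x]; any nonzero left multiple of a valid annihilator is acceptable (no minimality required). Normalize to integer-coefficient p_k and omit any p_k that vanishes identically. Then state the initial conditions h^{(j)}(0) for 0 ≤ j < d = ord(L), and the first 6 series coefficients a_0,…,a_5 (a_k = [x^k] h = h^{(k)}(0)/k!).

L = 25 - 8·Dx + Dx^2  (order 2).
h: a_k = 8, 32, 28, -176/3, -527/3, -3116/15, …
ICs: h(0) = 8, h′(0) = 32.

f: a_k = 4, 16, 32, 128/3, 128/3, 512/15, …
g: a_k = 2, 0, -9, 0, 27/4, 0, …
L₀ := L_f ⊗_s L_g (sym. prod.), ord ≤ 2.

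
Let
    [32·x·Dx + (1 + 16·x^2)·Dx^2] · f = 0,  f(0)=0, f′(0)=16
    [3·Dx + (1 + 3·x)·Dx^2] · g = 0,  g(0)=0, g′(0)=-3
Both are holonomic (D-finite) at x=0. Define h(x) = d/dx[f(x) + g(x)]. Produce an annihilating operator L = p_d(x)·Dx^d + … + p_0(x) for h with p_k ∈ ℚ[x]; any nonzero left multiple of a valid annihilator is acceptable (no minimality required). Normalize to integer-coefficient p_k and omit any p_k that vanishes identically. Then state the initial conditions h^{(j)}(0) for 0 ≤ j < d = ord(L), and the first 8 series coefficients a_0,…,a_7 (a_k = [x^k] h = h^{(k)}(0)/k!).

L = (-96 - 864·x + 4608·x^2 + 4608·x^3) + (-50 - 192·x + 672·x^2 + 9216·x^3 + 9216·x^4)·Dx + (-3 + 23·x + 96·x^2 + 512·x^3 + 2304·x^4 + 2304·x^5)·Dx^2  (order 2).
h: a_k = 13, 9, -283, 81, 3853, 729, -67723, 6561, …
ICs: h(0) = 13, h′(0) = 9.

f: a_k = 0, 16, 0, -256/3, 0, 4096/5, 0, -65536/7, …
g: a_k = 0, -3, 9/2, -9, 81/4, -243/5, 243/2, -2187/7, …
Weyl lclm of L_f,L_g ⇒ L₀ (ord ≤ 4).
h=h₀': d/dx-closure on L₀ ⇒ L.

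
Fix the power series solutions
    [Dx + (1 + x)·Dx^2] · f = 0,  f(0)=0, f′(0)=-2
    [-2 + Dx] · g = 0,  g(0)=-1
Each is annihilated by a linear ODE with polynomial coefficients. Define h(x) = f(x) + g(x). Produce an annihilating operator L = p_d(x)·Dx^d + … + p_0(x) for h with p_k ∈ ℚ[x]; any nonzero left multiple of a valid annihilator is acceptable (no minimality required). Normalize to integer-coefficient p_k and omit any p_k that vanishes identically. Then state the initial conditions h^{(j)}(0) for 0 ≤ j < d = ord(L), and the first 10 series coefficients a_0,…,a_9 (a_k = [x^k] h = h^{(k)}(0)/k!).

f: a_k = 0, -2, 1, -2/3, 1/2, -2/5, 1/3, -2/7, 1/4, -2/9, …
g: a_k = -1, -2, -2, -4/3, -2/3, -4/15, -4/45, -8/315, -2/315, -4/2835, …
Sum ⇒ L₀ = lclm(L_f,L_g) in ℚ(x)⟨Dx⟩.
L = (-8 - 4·x)·Dx + (-2 - 8·x - 4·x^2)·Dx^2 + (3 + 5·x + 2·x^2)·Dx^3  (order 3).
h: a_k = -1, -4, -1, -2, -1/6, -2/3, 11/45, -14/45, 307/1260, -634/2835, …
ICs: h(0) = -1, h′(0) = -4, h′′(0) = -2.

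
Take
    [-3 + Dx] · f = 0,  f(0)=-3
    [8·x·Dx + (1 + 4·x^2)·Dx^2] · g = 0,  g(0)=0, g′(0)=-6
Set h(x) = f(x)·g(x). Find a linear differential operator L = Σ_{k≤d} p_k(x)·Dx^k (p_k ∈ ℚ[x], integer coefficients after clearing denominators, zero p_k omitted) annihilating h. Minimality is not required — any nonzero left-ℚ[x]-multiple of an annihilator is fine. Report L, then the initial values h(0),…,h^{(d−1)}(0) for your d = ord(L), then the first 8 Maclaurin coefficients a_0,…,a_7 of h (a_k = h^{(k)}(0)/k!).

f: a_k = -3, -9, -27/2, -27/2, -81/8, -243/40, -243/80, -729/560, …
g: a_k = 0, -6, 0, 8, 0, -96/5, 0, 384/7, …
Sym-product of L_f,L_g gives L₀ (≤ ord 2).
L = (9 - 24·x + 36·x^2) + (-6 + 8·x - 24·x^2)·Dx + (1 + 4·x^2)·Dx^2  (order 2).
h: a_k = 0, 18, 54, 57, 9, 207/20, 405/4, 8919/280, …
ICs: h(0) = 0, h′(0) = 18.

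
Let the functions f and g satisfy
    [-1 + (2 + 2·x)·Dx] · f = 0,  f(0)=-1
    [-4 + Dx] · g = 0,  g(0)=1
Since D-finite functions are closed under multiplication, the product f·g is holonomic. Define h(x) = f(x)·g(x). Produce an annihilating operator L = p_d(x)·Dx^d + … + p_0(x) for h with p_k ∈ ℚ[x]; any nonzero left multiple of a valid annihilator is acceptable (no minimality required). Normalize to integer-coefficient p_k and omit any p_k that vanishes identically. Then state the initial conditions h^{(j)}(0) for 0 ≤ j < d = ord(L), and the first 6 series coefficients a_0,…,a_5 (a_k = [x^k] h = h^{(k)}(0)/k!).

f: a_k = -1, -1/2, 1/8, -1/16, 5/128, -7/256, …
g: a_k = 1, 4, 8, 32/3, 32/3, 128/15, …
L₀ := L_f ⊗_s L_g (sym. prod.), ord ≤ 1.
L = (-9 - 8·x) + (2 + 2·x)·Dx  (order 1).
h: a_k = -1, -9/2, -79/8, -683/48, -1947/128, -49553/3840, …
ICs: h(0) = -1.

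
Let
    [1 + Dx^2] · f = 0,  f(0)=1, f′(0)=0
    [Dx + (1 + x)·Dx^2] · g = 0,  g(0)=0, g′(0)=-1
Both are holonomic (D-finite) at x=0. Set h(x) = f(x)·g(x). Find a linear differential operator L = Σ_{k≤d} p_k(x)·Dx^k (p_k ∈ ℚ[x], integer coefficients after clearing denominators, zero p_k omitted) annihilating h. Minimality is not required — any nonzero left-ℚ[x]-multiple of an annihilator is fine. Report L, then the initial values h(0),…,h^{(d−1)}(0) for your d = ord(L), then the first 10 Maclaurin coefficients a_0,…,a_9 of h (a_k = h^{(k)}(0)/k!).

L = (-3 + 6·x + 19·x^2 + 16·x^3 + 4·x^4) + (4 + 20·x + 24·x^2 + 8·x^3)·Dx + (20·x + 42·x^2 + 32·x^3 + 8·x^4)·Dx^2 + (4 + 20·x + 24·x^2 + 8·x^3)·Dx^3 + (3 + 14·x + 23·x^2 + 16·x^3 + 4·x^4)·Dx^4  (order 4).
h: a_k = 0, -1, 1/2, 1/6, 0, -3/40, 1/16, -31/560, 37/720, -1151/24192, …
ICs: h(0) = 0, h′(0) = -1, h′′(0) = 1, h′′′(0) = 1.

f: a_k = 1, 0, -1/2, 0, 1/24, 0, -1/720, 0, 1/40320, 0, …
g: a_k = 0, -1, 1/2, -1/3, 1/4, -1/5, 1/6, -1/7, 1/8, -1/9, …
f·g: L₀ = L_f ⊗_s L_g, ord ≤ 2·2.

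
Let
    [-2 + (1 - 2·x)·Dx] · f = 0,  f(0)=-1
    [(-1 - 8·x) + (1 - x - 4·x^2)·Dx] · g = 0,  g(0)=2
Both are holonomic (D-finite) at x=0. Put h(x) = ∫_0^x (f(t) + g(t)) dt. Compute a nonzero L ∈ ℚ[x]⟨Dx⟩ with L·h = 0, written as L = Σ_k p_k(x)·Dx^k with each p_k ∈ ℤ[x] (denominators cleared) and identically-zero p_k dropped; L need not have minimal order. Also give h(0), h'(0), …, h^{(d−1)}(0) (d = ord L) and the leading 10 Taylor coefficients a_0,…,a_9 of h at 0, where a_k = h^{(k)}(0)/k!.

f: a_k = -1, -2, -4, -8, -16, -32, -64, -128, -256, -512, …
g: a_k = 2, 2, 10, 18, 58, 130, 362, 882, 2330, 5858, …
Weyl lclm of L_f,L_g ⇒ L₀ (ord ≤ 2).
∫: right-multiply L₀ by Dx.
L = (12 - 48·x + 192·x^2 - 128·x^3)·Dx + (-2 - 96·x^2 + 352·x^3 - 256·x^4)·Dx^2 + (-1 + 11·x - 30·x^2 + 80·x^4 - 64·x^5)·Dx^3  (order 3).
h: a_k = 0, 1, 0, 2, 5/2, 42/5, 49/3, 298/7, 377/4, 2074/9, …
ICs: h(0) = 0, h′(0) = 1, h′′(0) = 0.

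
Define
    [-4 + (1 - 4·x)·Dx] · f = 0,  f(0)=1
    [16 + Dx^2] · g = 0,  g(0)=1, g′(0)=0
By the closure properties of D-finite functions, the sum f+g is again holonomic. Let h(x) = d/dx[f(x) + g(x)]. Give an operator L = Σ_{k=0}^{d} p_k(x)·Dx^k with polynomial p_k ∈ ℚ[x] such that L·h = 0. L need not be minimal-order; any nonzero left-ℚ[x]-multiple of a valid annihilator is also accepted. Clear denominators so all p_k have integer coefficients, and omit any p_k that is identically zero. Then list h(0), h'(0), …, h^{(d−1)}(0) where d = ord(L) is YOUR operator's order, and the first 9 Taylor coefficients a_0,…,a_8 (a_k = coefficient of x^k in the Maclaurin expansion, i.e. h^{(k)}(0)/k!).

L = (1664 - 1024·x + 2048·x^2) + (-112 + 576·x - 768·x^2 + 1024·x^3)·Dx + (104 - 64·x + 128·x^2)·Dx^2 + (-7 + 36·x - 48·x^2 + 64·x^3)·Dx^3  (order 3).
h: a_k = 4, 16, 192, 3200/3, 5120, 368128/15, 114688, 165154816/315, 2359296, …
ICs: h(0) = 4, h′(0) = 16, h′′(0) = 384.

f: a_k = 1, 4, 16, 64, 256, 1024, 4096, 16384, 65536, …
g: a_k = 1, 0, -8, 0, 32/3, 0, -256/45, 0, 512/315, …
Weyl lclm of L_f,L_g ⇒ L₀ (ord ≤ 3).
Derive L from L₀ (diff closure).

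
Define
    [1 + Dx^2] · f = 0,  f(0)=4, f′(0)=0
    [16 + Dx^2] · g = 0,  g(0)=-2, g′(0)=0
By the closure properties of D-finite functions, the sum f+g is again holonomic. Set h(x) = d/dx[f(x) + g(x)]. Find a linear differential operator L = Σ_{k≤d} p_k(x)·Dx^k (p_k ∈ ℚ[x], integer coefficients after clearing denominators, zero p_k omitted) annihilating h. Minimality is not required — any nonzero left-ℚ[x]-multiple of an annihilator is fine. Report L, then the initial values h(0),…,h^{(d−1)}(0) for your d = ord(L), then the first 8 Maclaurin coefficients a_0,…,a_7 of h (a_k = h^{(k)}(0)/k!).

L = 16 + 17·Dx^2 + Dx^4  (order 4).
h: a_k = 0, 28, 0, -254/3, 0, 2047/30, 0, -4681/180, …
ICs: h(0) = 0, h′(0) = 28, h′′(0) = 0, h′′′(0) = -508.

f: a_k = 4, 0, -2, 0, 1/6, 0, -1/180, 0, …
g: a_k = -2, 0, 16, 0, -64/3, 0, 512/45, 0, …
f+g: L₀ = lclm(L_f,L_g), ord ≤ 2+2.
Derive L from L₀ (diff closure).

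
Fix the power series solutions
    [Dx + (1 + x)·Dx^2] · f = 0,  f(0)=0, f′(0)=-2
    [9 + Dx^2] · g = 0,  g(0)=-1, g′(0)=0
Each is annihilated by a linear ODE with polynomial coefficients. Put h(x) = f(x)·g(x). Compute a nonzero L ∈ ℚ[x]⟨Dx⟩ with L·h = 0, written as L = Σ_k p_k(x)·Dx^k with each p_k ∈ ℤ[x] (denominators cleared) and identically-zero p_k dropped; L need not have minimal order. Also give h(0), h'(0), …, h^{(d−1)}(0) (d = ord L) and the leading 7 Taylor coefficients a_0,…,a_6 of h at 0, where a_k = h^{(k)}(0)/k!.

f: a_k = 0, -2, 1, -2/3, 1/2, -2/5, 1/3, …
g: a_k = -1, 0, 9/2, 0, -27/8, 0, 81/80, …
Sym-product of L_f,L_g gives L₀ (≤ ord 4).
L = (2493 + 10854·x + 17091·x^2 + 11664·x^3 + 2916·x^4) + (612 + 1908·x + 1944·x^2 + 648·x^3)·Dx + (592 + 2484·x + 3834·x^2 + 2592·x^3 + 648·x^4)·Dx^2 + (68 + 212·x + 216·x^2 + 72·x^3)·Dx^3 + (35 + 142·x + 215·x^2 + 144·x^3 + 36·x^4)·Dx^4  (order 4).
h: a_k = 0, 2, -1, -25/3, 4, 83/20, -35/24, …
ICs: h(0) = 0, h′(0) = 2, h′′(0) = -2, h′′′(0) = -50.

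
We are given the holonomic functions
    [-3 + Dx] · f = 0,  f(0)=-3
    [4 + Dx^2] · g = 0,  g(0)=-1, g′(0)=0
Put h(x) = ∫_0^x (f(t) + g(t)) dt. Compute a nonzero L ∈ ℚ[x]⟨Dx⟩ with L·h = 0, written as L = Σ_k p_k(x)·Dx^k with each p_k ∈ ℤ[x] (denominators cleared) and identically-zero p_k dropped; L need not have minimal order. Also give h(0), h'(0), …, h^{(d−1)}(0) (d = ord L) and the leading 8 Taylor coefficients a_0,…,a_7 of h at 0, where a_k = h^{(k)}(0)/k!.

f: a_k = -3, -9, -27/2, -27/2, -81/8, -243/40, -243/80, -729/560, …
g: a_k = -1, 0, 2, 0, -2/3, 0, 4/45, 0, …
L₀ := lclm(L_f,L_g); ord L₀ ≤ 1+2.
Integrate: L := L₀·Dx.
L = -12·Dx + 4·Dx^2 - 3·Dx^3 + Dx^4  (order 4).
h: a_k = 0, -4, -9/2, -23/6, -27/8, -259/120, -81/80, -2123/5040, …
ICs: h(0) = 0, h′(0) = -4, h′′(0) = -9, h′′′(0) = -23.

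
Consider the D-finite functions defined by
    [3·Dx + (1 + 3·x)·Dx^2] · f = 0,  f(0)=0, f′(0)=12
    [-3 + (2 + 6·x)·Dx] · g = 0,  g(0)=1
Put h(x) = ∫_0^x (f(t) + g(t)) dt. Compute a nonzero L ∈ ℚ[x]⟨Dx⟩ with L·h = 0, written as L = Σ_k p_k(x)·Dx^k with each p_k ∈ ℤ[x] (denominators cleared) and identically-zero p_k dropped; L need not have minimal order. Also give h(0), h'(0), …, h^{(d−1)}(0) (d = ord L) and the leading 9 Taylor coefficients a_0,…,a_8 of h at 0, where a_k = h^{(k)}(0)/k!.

f: a_k = 0, 12, -18, 36, -81, 972/5, -486, 8748/7, -6561/2, …
g: a_k = 1, 3/2, -9/8, 27/16, -405/128, 1701/256, -15309/1024, 72171/2048, -2814669/32768, …
h₀=f+g: left-lcm gives L₀, ord ≤ 3.
h=∫₀ˣh₀: take L = L₀·Dx.
L = 9·Dx^2 + (15 + 45·x)·Dx^3 + (2 + 12·x + 18·x^2)·Dx^4  (order 4).
h: a_k = 0, 1, 27/4, -51/8, 603/64, -10773/640, 85779/2560, -512973/7168, 18421101/114688, …
ICs: h(0) = 0, h′(0) = 1, h′′(0) = 27/2, h′′′(0) = -153/4.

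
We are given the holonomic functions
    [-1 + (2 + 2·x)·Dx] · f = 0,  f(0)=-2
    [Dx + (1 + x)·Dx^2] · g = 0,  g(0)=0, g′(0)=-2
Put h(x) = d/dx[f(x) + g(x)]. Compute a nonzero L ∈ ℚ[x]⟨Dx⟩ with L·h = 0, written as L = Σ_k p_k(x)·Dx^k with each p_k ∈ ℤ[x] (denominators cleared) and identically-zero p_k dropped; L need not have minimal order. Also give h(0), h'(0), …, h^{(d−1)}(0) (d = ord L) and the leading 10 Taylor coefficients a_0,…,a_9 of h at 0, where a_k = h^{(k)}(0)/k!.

f: a_k = -2, -1, 1/4, -1/8, 5/64, -7/128, 21/512, -33/1024, 429/16384, -715/32768, …
g: a_k = 0, -2, 1, -2/3, 1/2, -2/5, 1/3, -2/7, 1/4, -2/9, …
h₀=f+g: left-lcm gives L₀, ord ≤ 3.
h=h₀': d/dx-closure on L₀ ⇒ L.
L = 1 + (5 + 5·x)·Dx + (2 + 4·x + 2·x^2)·Dx^2  (order 2).
h: a_k = -3, 5/2, -19/8, 37/16, -291/128, 575/256, -2279/1024, 4525/2048, -71971/32768, 143227/65536, …
ICs: h(0) = -3, h′(0) = 5/2.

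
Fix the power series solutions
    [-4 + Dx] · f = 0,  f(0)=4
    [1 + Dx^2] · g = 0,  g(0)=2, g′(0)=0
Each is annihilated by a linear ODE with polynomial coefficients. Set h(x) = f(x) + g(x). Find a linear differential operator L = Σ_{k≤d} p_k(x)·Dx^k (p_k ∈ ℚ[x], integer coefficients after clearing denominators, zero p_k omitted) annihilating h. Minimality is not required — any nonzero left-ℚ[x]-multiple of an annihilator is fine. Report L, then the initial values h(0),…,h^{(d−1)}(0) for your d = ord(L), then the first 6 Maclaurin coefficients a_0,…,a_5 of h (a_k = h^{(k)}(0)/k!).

L = -4 + Dx - 4·Dx^2 + Dx^3  (order 3).
h: a_k = 6, 16, 31, 128/3, 171/4, 512/15, …
ICs: h(0) = 6, h′(0) = 16, h′′(0) = 62.

f: a_k = 4, 16, 32, 128/3, 128/3, 512/15, …
g: a_k = 2, 0, -1, 0, 1/12, 0, …
L₀ := lclm(L_f,L_g); ord L₀ ≤ 1+2.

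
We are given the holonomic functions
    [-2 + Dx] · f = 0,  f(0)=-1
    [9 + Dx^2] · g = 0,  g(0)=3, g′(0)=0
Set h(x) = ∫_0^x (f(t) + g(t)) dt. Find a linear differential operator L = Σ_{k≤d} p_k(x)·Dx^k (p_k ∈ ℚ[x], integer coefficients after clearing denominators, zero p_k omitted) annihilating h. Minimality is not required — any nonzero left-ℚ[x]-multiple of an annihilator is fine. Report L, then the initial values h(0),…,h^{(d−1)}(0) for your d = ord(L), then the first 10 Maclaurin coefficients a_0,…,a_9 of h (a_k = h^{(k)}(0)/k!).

f: a_k = -1, -2, -2, -4/3, -2/3, -4/15, -4/45, -8/315, -2/315, -4/2835, …
g: a_k = 3, 0, -27/2, 0, 81/8, 0, -243/80, 0, 2187/4480, 0, …
L₀ := lclm(L_f,L_g); ord L₀ ≤ 1+2.
Integrate: L := L₀·Dx.
L = -18·Dx + 9·Dx^2 - 2·Dx^3 + Dx^4  (order 4).
h: a_k = 0, 2, -1, -31/6, -1/3, 227/120, -2/45, -2251/5040, -1/315, 19427/362880, …
ICs: h(0) = 0, h′(0) = 2, h′′(0) = -2, h′′′(0) = -31.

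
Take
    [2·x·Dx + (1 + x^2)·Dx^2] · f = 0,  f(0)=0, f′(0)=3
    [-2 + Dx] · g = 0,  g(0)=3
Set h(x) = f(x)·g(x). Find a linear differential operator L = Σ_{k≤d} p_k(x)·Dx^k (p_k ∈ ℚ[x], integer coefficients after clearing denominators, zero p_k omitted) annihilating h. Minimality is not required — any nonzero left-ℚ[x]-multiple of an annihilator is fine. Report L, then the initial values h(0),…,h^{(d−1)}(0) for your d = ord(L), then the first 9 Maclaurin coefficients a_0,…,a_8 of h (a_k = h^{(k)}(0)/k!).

f: a_k = 0, 3, 0, -1, 0, 3/5, 0, -3/7, 0, …
g: a_k = 3, 6, 6, 4, 2, 4/5, 4/15, 8/105, 2/105, …
Product ⇒ symmetric product L₀, ord ≤ 2.
L = (4 - 4·x + 4·x^2) + (-4 + 2·x - 4·x^2)·Dx + (1 + x^2)·Dx^2  (order 2).
h: a_k = 0, 9, 18, 15, 6, 9/5, 2, 39/35, -26/35, …
ICs: h(0) = 0, h′(0) = 9.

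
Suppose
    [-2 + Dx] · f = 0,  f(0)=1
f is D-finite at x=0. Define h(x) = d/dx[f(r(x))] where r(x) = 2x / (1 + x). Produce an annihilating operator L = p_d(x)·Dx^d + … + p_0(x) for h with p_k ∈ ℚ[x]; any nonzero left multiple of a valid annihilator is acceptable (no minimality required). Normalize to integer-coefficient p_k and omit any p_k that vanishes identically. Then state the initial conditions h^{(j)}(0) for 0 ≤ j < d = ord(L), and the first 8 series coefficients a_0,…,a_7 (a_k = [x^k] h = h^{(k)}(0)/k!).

f: a_k = 1, 2, 2, 4/3, 2/3, 4/15, 4/45, 8/315, …
L₀ from L_f via x↦r, Dx↦r'^{-1}Dx.
h=h₀': d/dx-closure on L₀ ⇒ L.
L = (2 - 2·x) + (-1 - 2·x - x^2)·Dx  (order 1).
h: a_k = 4, 8, -4, -16/3, 28/3, -88/15, -68/45, 2528/315, …
ICs: h(0) = 4.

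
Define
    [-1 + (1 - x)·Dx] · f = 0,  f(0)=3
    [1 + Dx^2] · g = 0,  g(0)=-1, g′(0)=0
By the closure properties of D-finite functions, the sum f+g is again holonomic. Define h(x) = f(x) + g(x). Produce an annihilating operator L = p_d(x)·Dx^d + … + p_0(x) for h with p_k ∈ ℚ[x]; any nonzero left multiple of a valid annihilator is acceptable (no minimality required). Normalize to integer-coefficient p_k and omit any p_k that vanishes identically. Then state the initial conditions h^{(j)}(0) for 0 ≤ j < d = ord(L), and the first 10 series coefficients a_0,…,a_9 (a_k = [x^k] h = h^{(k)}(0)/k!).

f: a_k = 3, 3, 3, 3, 3, 3, 3, 3, 3, 3, …
g: a_k = -1, 0, 1/2, 0, -1/24, 0, 1/720, 0, -1/40320, 0, …
h₀=f+g: left-lcm gives L₀, ord ≤ 3.
L = (7 - 2·x + x^2) + (-3 + 5·x - 3·x^2 + x^3)·Dx + (7 - 2·x + x^2)·Dx^2 + (-3 + 5·x - 3·x^2 + x^3)·Dx^3  (order 3).
h: a_k = 2, 3, 7/2, 3, 71/24, 3, 2161/720, 3, 120959/40320, 3, …
ICs: h(0) = 2, h′(0) = 3, h′′(0) = 7.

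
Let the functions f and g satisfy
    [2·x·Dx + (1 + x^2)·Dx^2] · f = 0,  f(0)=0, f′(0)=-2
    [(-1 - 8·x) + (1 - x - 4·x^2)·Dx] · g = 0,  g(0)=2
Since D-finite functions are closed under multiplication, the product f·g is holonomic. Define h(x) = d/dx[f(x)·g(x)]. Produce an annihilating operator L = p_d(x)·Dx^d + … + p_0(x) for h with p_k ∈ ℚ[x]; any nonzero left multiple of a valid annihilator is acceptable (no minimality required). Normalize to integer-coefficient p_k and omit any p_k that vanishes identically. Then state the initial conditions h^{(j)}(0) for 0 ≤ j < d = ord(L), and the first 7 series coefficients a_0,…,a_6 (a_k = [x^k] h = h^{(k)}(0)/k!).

L = (86 + 318·x^2 + 96·x^3 + 576·x^4) + (13 + 106·x + 57·x^2 + 334·x^3 + 96·x^4 + 384·x^5)·Dx + (-4 + 3·x + x^2 + 19·x^3 + 53·x^4 + 16·x^5 + 48·x^6)·Dx^2  (order 2).
h: a_k = -4, -8, -56, -416/3, -1652/3, -7464/5, -14464/3, …
ICs: h(0) = -4, h′(0) = -8.

f: a_k = 0, -2, 0, 2/3, 0, -2/5, 0, …
g: a_k = 2, 2, 10, 18, 58, 130, 362, …
h₀=f·g: eliminate ⇒ L₀, order ≤ 2·1.
h=h₀': d/dx-closure on L₀ ⇒ L.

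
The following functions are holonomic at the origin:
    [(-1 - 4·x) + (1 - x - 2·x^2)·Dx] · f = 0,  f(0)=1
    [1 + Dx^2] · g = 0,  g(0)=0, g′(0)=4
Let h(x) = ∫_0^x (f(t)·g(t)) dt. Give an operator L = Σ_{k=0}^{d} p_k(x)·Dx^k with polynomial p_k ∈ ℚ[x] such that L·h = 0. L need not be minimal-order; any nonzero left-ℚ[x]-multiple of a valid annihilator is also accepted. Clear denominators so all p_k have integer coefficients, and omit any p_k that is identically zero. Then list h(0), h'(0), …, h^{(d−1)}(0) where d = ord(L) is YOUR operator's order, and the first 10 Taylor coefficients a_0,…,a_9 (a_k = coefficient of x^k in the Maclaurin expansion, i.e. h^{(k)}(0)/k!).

L = (3 + x + 2·x^2)·Dx + (2 + 8·x)·Dx^2 + (-1 + x + 2·x^2)·Dx^3  (order 3).
h: a_k = 0, 0, 2, 4/3, 17/6, 58/15, 1261/180, 807/70, 41521/2016, 410969/11340, …
ICs: h(0) = 0, h′(0) = 0, h′′(0) = 4.

f: a_k = 1, 1, 3, 5, 11, 21, 43, 85, 171, 341, …
g: a_k = 0, 4, 0, -2/3, 0, 1/30, 0, -1/1260, 0, 1/90720, …
f·g: L₀ = L_f ⊗_s L_g, ord ≤ 1·2.
Integrate: L := L₀·Dx.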